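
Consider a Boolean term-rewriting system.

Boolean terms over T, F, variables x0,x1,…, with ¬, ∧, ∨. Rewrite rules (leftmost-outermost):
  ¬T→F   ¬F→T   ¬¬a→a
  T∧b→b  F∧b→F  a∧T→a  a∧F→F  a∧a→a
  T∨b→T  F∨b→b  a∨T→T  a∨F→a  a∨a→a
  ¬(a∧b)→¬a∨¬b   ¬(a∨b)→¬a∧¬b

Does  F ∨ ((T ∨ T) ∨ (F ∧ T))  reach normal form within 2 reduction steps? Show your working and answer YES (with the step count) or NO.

  start: F ∨ ((T ∨ T) ∨ (F ∧ T))
  →1  (T ∨ T) ∨ (F ∧ T)
  →2  T ∨ (F ∧ T)

Answer: NO — after 2 steps the term is T ∨ (F ∧ T), not yet normal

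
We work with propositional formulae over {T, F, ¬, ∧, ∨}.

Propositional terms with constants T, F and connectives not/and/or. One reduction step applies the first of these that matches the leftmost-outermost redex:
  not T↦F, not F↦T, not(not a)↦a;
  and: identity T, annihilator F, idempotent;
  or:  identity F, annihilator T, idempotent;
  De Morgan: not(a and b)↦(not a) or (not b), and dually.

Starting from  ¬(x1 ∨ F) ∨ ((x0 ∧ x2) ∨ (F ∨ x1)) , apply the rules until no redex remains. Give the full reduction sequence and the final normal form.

  start: ¬(x1 ∨ F) ∨ ((x0 ∧ x2) ∨ (F ∨ x1))
  →1  (¬x1 ∧ ¬F) ∨ ((x0 ∧ x2) ∨ (F ∨ x1))
  →2  (¬x1 ∧ T) ∨ ((x0 ∧ x2) ∨ (F ∨ x1))
  →3  ¬x1 ∨ ((x0 ∧ x2) ∨ (F ∨ x1))
  →4  ¬x1 ∨ ((x0 ∧ x2) ∨ x1)

Answer: normal form = ¬x1 ∨ ((x0 ∧ x2) ∨ x1)  (in 4 steps)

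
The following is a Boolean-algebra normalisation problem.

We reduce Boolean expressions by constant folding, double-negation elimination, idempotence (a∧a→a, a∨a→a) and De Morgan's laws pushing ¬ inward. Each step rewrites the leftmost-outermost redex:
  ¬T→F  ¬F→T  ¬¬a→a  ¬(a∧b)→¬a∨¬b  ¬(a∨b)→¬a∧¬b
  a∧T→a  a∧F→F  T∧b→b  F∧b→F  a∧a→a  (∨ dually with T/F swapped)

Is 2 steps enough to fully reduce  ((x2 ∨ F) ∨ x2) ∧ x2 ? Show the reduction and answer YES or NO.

Answer: NO — after 2 steps the term is x2 ∧ x2, not yet normal

Reduction:
  start: ((x2 ∨ F) ∨ x2) ∧ x2
  step 1: (x2 ∨ x2) ∧ x2
  step 2: x2 ∧ x2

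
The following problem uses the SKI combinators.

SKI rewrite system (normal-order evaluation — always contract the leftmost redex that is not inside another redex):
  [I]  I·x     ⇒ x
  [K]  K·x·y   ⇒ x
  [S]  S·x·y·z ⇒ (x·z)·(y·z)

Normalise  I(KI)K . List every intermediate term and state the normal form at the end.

Answer: normal form = I  (in 2 steps)

Working:
  start: I(KI)K
  →1  KIK
  →2  I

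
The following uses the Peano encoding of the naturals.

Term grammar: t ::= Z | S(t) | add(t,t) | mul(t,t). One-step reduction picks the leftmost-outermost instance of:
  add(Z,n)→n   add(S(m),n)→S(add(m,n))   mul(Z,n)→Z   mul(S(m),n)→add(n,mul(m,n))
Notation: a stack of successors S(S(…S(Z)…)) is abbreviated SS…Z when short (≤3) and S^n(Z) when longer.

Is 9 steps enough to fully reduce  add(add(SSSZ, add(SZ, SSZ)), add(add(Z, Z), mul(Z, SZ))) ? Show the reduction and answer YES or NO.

Answer: NO — after 9 steps the term is S(S(S(S(add(add(Z, SSZ), add(add(Z, Z), mul(Z, SZ))))))), not yet normal

Working:
  start: add(add(SSSZ, add(SZ, SSZ)), add(add(Z, Z), mul(Z, SZ)))
  [1] add(S(add(SSZ, add(SZ, SSZ))), add(add(Z, Z), mul(Z, SZ)))
  [2] S(add(add(SSZ, add(SZ, SSZ)), add(add(Z, Z), mul(Z, SZ))))
  [3] S(add(S(add(SZ, add(SZ, SSZ))), add(add(Z, Z), mul(Z, SZ))))
  [4] S(S(add(add(SZ, add(SZ, SSZ)), add(add(Z, Z), mul(Z, SZ)))))
  [5] S(S(add(S(add(Z, add(SZ, SSZ))), add(add(Z, Z), mul(Z, SZ)))))
  [6] S(S(S(add(add(Z, add(SZ, SSZ)), add(add(Z, Z), mul(Z, SZ))))))
  [7] S(S(S(add(add(SZ, SSZ), add(add(Z, Z), mul(Z, SZ))))))
  [8] S(S(S(add(S(add(Z, SSZ)), add(add(Z, Z), mul(Z, SZ))))))
  [9] S(S(S(S(add(add(Z, SSZ), add(add(Z, Z), mul(Z, SZ)))))))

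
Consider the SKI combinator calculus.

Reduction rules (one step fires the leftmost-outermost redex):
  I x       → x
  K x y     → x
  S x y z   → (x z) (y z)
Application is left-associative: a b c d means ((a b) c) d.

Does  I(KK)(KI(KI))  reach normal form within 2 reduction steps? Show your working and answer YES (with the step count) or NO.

Answer: YES — reaches normal form K in 2 ≤ 2 steps

Derivation:
  start: I(KK)(KI(KI))
  step 1: KK(KI(KI))
  step 2: K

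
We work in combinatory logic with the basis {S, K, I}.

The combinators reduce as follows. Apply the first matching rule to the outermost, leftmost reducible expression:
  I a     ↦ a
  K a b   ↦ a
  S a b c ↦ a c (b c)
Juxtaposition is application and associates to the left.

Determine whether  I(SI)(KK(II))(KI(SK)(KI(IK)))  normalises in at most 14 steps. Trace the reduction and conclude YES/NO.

  start: I(SI)(KK(II))(KI(SK)(KI(IK)))
  →1  SI(KK(II))(KI(SK)(KI(IK)))
  →2  I(KI(SK)(KI(IK)))(KK(II)(KI(SK)(KI(IK))))
  →3  KI(SK)(KI(IK))(KK(II)(KI(SK)(KI(IK))))
  →4  I(KI(IK))(KK(II)(KI(SK)(KI(IK))))
  →5  KI(IK)(KK(II)(KI(SK)(KI(IK))))
  →6  I(KK(II)(KI(SK)(KI(IK))))
  →7  KK(II)(KI(SK)(KI(IK)))
  →8  K(KI(SK)(KI(IK)))
  →9  K(I(KI(IK)))
  →10  K(KI(IK))
  →11  KI

Answer: YES — reaches normal form KI in 11 ≤ 14 steps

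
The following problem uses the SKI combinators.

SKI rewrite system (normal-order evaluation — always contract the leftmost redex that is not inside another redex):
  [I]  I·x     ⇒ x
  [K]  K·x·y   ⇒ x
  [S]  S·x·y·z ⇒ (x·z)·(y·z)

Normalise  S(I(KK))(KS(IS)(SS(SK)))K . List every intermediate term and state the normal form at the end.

  start: S(I(KK))(KS(IS)(SS(SK)))K
  step 1: I(KK)K(KS(IS)(SS(SK))K)
  step 2: KKK(KS(IS)(SS(SK))K)
  step 3: K(KS(IS)(SS(SK))K)
  step 4: K(S(SS(SK))K)

Answer: normal form = K(S(SS(SK))K)  (in 4 steps)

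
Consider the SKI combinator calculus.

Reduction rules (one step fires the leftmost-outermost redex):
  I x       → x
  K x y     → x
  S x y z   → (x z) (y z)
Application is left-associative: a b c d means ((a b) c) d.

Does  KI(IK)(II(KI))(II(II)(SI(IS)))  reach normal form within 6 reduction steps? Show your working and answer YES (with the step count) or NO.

Answer: YES — reaches normal form I in 5 ≤ 6 steps

Working:
  start: KI(IK)(II(KI))(II(II)(SI(IS)))
  step 1: I(II(KI))(II(II)(SI(IS)))
  step 2: II(KI)(II(II)(SI(IS)))
  step 3: I(KI)(II(II)(SI(IS)))
  step 4: KI(II(II)(SI(IS)))
  step 5: I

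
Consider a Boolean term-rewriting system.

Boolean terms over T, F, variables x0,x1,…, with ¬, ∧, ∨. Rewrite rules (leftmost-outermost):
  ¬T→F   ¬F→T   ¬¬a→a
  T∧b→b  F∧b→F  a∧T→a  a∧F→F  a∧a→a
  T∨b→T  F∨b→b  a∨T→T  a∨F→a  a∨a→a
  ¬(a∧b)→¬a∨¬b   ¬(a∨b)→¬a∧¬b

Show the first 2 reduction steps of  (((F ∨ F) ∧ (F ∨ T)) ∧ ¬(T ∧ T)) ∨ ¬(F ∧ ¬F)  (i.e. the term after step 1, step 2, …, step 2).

  start: (((F ∨ F) ∧ (F ∨ T)) ∧ ¬(T ∧ T)) ∨ ¬(F ∧ ¬F)
  [1] ((F ∧ (F ∨ T)) ∧ ¬(T ∧ T)) ∨ ¬(F ∧ ¬F)
  [2] (F ∧ ¬(T ∧ T)) ∨ ¬(F ∧ ¬F)

Answer: after 2 steps: (F ∧ ¬(T ∧ T)) ∨ ¬(F ∧ ¬F)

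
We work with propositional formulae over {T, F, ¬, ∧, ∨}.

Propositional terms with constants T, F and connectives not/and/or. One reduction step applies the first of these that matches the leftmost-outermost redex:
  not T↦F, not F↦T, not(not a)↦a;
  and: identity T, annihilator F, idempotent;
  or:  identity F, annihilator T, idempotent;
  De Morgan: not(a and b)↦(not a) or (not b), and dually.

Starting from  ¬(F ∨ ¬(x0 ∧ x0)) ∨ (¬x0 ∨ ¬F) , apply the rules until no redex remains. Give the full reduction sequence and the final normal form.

Answer: normal form = T  (in 8 steps)

Derivation:
  start: ¬(F ∨ ¬(x0 ∧ x0)) ∨ (¬x0 ∨ ¬F)
  [1] (¬F ∧ ¬¬(x0 ∧ x0)) ∨ (¬x0 ∨ ¬F)
  [2] (T ∧ ¬¬(x0 ∧ x0)) ∨ (¬x0 ∨ ¬F)
  [3] ¬¬(x0 ∧ x0) ∨ (¬x0 ∨ ¬F)
  [4] (x0 ∧ x0) ∨ (¬x0 ∨ ¬F)
  [5] x0 ∨ (¬x0 ∨ ¬F)
  [6] x0 ∨ (¬x0 ∨ T)
  [7] x0 ∨ T
  [8] T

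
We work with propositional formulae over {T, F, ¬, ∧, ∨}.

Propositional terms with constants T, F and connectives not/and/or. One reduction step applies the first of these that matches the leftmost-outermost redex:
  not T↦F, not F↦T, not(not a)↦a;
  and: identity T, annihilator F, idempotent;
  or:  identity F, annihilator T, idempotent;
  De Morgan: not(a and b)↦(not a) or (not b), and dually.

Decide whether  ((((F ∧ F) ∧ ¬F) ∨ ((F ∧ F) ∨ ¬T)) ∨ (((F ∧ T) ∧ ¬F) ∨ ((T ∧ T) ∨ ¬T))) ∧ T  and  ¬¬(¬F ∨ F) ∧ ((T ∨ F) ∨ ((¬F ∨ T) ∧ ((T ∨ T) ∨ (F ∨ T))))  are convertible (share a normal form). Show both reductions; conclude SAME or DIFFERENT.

Term A:
  start: ((((F ∧ F) ∧ ¬F) ∨ ((F ∧ F) ∨ ¬T)) ∨ (((F ∧ T) ∧ ¬F) ∨ ((T ∧ T) ∨ ¬T))) ∧ T
  step 1: (((F ∧ F) ∧ ¬F) ∨ ((F ∧ F) ∨ ¬T)) ∨ (((F ∧ T) ∧ ¬F) ∨ ((T ∧ T) ∨ ¬T))
  step 2: ((F ∧ ¬F) ∨ ((F ∧ F) ∨ ¬T)) ∨ (((F ∧ T) ∧ ¬F) ∨ ((T ∧ T) ∨ ¬T))
  step 3: (F ∨ ((F ∧ F) ∨ ¬T)) ∨ (((F ∧ T) ∧ ¬F) ∨ ((T ∧ T) ∨ ¬T))
  step 4: ((F ∧ F) ∨ ¬T) ∨ (((F ∧ T) ∧ ¬F) ∨ ((T ∧ T) ∨ ¬T))
  step 5: (F ∨ ¬T) ∨ (((F ∧ T) ∧ ¬F) ∨ ((T ∧ T) ∨ ¬T))
  step 6: ¬T ∨ (((F ∧ T) ∧ ¬F) ∨ ((T ∧ T) ∨ ¬T))
  step 7: F ∨ (((F ∧ T) ∧ ¬F) ∨ ((T ∧ T) ∨ ¬T))
  step 8: ((F ∧ T) ∧ ¬F) ∨ ((T ∧ T) ∨ ¬T)
  step 9: (F ∧ ¬F) ∨ ((T ∧ T) ∨ ¬T)
  step 10: F ∨ ((T ∧ T) ∨ ¬T)
  step 11: (T ∧ T) ∨ ¬T
  step 12: T ∨ ¬T
  step 13: T

Term B:
  start: ¬¬(¬F ∨ F) ∧ ((T ∨ F) ∨ ((¬F ∨ T) ∧ ((T ∨ T) ∨ (F ∨ T))))
  step 1: (¬F ∨ F) ∧ ((T ∨ F) ∨ ((¬F ∨ T) ∧ ((T ∨ T) ∨ (F ∨ T))))
  step 2: ¬F ∧ ((T ∨ F) ∨ ((¬F ∨ T) ∧ ((T ∨ T) ∨ (F ∨ T))))
  step 3: T ∧ ((T ∨ F) ∨ ((¬F ∨ T) ∧ ((T ∨ T) ∨ (F ∨ T))))
  step 4: (T ∨ F) ∨ ((¬F ∨ T) ∧ ((T ∨ T) ∨ (F ∨ T)))
  step 5: T ∨ ((¬F ∨ T) ∧ ((T ∨ T) ∨ (F ∨ T)))
  step 6: T

Answer: SAME — A ⇓ T, B ⇓ T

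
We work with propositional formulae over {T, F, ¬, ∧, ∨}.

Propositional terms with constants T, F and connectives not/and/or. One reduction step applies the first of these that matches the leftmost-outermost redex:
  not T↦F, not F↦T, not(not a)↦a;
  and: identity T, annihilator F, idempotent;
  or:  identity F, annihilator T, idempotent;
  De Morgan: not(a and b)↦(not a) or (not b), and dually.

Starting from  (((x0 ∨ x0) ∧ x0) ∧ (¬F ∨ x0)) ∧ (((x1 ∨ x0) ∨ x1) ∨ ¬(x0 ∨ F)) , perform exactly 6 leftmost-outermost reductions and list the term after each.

Answer: after 6 steps: x0 ∧ (((x1 ∨ x0) ∨ x1) ∨ (¬x0 ∧ ¬F))

Derivation:
  start: (((x0 ∨ x0) ∧ x0) ∧ (¬F ∨ x0)) ∧ (((x1 ∨ x0) ∨ x1) ∨ ¬(x0 ∨ F))
  [1] ((x0 ∧ x0) ∧ (¬F ∨ x0)) ∧ (((x1 ∨ x0) ∨ x1) ∨ ¬(x0 ∨ F))
  [2] (x0 ∧ (¬F ∨ x0)) ∧ (((x1 ∨ x0) ∨ x1) ∨ ¬(x0 ∨ F))
  [3] (x0 ∧ (T ∨ x0)) ∧ (((x1 ∨ x0) ∨ x1) ∨ ¬(x0 ∨ F))
  [4] (x0 ∧ T) ∧ (((x1 ∨ x0) ∨ x1) ∨ ¬(x0 ∨ F))
  [5] x0 ∧ (((x1 ∨ x0) ∨ x1) ∨ ¬(x0 ∨ F))
  [6] x0 ∧ (((x1 ∨ x0) ∨ x1) ∨ (¬x0 ∧ ¬F))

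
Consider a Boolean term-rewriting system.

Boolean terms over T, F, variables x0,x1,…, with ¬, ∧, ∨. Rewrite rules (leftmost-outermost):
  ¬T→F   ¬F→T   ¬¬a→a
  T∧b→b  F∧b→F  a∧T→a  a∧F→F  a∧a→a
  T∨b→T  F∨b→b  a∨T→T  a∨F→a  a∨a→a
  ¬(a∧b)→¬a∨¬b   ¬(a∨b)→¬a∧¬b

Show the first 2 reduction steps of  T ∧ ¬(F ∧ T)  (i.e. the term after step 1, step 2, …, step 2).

Answer: after 2 steps: ¬F ∨ ¬T

Reduction:
  start: T ∧ ¬(F ∧ T)
  [1] ¬(F ∧ T)
  [2] ¬F ∨ ¬T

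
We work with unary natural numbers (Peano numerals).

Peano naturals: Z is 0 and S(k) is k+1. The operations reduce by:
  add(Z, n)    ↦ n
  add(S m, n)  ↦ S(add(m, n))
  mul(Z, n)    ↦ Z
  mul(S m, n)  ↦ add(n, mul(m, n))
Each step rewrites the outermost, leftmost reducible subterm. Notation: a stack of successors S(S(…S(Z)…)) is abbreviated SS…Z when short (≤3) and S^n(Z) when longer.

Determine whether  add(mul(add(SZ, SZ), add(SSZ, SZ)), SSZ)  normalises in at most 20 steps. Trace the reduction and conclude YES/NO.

Answer: NO — after 20 steps the term is S(S(S(S(S(add(add(add(Z, SZ), mul(Z, add(SSZ, SZ))), SSZ)))))), not yet normal

Working:
  start: add(mul(add(SZ, SZ), add(SSZ, SZ)), SSZ)
  [1] add(mul(S(add(Z, SZ)), add(SSZ, SZ)), SSZ)
  [2] add(add(add(SSZ, SZ), mul(add(Z, SZ), add(SSZ, SZ))), SSZ)
  [3] add(add(S(add(SZ, SZ)), mul(add(Z, SZ), add(SSZ, SZ))), SSZ)
  [4] add(S(add(add(SZ, SZ), mul(add(Z, SZ), add(SSZ, SZ)))), SSZ)
  [5] S(add(add(add(SZ, SZ), mul(add(Z, SZ), add(SSZ, SZ))), SSZ))
  [6] S(add(add(S(add(Z, SZ)), mul(add(Z, SZ), add(SSZ, SZ))), SSZ))
  [7] S(add(S(add(add(Z, SZ), mul(add(Z, SZ), add(SSZ, SZ)))), SSZ))
  [8] S(S(add(add(add(Z, SZ), mul(add(Z, SZ), add(SSZ, SZ))), SSZ)))
  [9] S(S(add(add(SZ, mul(add(Z, SZ), add(SSZ, SZ))), SSZ)))
  [10] S(S(add(S(add(Z, mul(add(Z, SZ), add(SSZ, SZ)))), SSZ)))
  [11] S(S(S(add(add(Z, mul(add(Z, SZ), add(SSZ, SZ))), SSZ))))
  [12] S(S(S(add(mul(add(Z, SZ), add(SSZ, SZ)), SSZ))))
  [13] S(S(S(add(mul(SZ, add(SSZ, SZ)), SSZ))))
  [14] S(S(S(add(add(add(SSZ, SZ), mul(Z, add(SSZ, SZ))), SSZ))))
  [15] S(S(S(add(add(S(add(SZ, SZ)), mul(Z, add(SSZ, SZ))), SSZ))))
  [16] S(S(S(add(S(add(add(SZ, SZ), mul(Z, add(SSZ, SZ)))), SSZ))))
  [17] S(S(S(S(add(add(add(SZ, SZ), mul(Z, add(SSZ, SZ))), SSZ)))))
  [18] S(S(S(S(add(add(S(add(Z, SZ)), mul(Z, add(SSZ, SZ))), SSZ)))))
  [19] S(S(S(S(add(S(add(add(Z, SZ), mul(Z, add(SSZ, SZ)))), SSZ)))))
  [20] S(S(S(S(S(add(add(add(Z, SZ), mul(Z, add(SSZ, SZ))), SSZ))))))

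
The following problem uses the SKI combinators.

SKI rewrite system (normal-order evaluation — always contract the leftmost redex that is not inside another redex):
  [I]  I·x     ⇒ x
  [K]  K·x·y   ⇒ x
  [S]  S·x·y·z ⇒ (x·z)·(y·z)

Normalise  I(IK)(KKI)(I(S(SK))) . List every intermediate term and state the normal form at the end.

Answer: normal form = K  (in 4 steps)

Reduction:
  start: I(IK)(KKI)(I(S(SK)))
  →1  IK(KKI)(I(S(SK)))
  →2  K(KKI)(I(S(SK)))
  →3  KKI
  →4  K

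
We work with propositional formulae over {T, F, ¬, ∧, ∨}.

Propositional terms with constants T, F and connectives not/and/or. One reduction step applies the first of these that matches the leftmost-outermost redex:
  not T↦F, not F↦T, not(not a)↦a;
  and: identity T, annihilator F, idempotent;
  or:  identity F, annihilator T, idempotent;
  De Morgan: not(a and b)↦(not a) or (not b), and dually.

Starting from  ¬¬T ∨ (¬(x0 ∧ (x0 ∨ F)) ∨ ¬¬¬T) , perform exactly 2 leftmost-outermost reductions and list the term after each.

  start: ¬¬T ∨ (¬(x0 ∧ (x0 ∨ F)) ∨ ¬¬¬T)
  →1  T ∨ (¬(x0 ∧ (x0 ∨ F)) ∨ ¬¬¬T)
  →2  T

Answer: after 2 steps: T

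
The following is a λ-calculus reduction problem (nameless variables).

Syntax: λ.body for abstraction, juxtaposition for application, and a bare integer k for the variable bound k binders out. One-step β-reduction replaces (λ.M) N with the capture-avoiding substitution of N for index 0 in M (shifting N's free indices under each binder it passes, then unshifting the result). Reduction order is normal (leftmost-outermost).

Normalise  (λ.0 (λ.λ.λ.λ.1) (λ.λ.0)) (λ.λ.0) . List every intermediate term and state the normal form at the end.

  start: (λ.0 (λ.λ.λ.λ.1) (λ.λ.0)) (λ.λ.0)
  [1] (λ.λ.0) (λ.λ.λ.λ.1) (λ.λ.0)
  [2] (λ.0) (λ.λ.0)
  [3] λ.λ.0

Answer: normal form = λ.λ.0  (in 3 steps)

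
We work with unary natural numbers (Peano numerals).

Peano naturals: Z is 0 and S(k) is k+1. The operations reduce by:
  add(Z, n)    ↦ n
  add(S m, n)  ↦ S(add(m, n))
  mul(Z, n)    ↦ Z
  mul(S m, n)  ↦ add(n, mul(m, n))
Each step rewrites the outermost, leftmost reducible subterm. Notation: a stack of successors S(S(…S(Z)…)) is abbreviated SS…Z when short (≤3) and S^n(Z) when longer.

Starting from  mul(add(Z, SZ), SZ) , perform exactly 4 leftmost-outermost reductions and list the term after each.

Answer: after 4 steps: S(mul(Z, SZ))

Reduction:
  start: mul(add(Z, SZ), SZ)
  →1  mul(SZ, SZ)
  →2  add(SZ, mul(Z, SZ))
  →3  S(add(Z, mul(Z, SZ)))
  →4  S(mul(Z, SZ))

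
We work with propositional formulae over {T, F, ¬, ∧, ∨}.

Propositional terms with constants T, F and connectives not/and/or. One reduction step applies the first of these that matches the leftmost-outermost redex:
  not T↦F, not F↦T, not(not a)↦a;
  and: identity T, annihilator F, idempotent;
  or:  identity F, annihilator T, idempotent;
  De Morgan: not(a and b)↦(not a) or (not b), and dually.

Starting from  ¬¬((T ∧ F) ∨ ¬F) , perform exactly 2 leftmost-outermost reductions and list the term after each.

Answer: after 2 steps: F ∨ ¬F

Working:
  start: ¬¬((T ∧ F) ∨ ¬F)
  step 1: (T ∧ F) ∨ ¬F
  step 2: F ∨ ¬F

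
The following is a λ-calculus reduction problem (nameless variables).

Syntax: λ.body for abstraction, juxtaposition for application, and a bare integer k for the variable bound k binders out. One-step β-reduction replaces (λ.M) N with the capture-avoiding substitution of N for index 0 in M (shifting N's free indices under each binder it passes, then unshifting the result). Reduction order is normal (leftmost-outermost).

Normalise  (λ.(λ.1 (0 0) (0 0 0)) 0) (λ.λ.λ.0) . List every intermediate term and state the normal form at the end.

  start: (λ.(λ.1 (0 0) (0 0 0)) 0) (λ.λ.λ.0)
  →1  (λ.(λ.λ.λ.0) (0 0) (0 0 0)) (λ.λ.λ.0)
  →2  (λ.λ.λ.0) ((λ.λ.λ.0) (λ.λ.λ.0)) ((λ.λ.λ.0) (λ.λ.λ.0) (λ.λ.λ.0))
  →3  (λ.λ.0) ((λ.λ.λ.0) (λ.λ.λ.0) (λ.λ.λ.0))
  →4  λ.0

Answer: normal form = λ.0  (in 4 steps)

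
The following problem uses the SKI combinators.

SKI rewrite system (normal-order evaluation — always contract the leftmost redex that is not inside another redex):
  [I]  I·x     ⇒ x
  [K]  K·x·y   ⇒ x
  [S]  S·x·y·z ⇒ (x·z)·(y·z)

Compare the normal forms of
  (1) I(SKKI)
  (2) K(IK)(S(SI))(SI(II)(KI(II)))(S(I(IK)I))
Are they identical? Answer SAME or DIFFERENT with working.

Term A:
  start: I(SKKI)
  step 1: SKKI
  step 2: KI(KI)
  step 3: I

Term B:
  start: K(IK)(S(SI))(SI(II)(KI(II)))(S(I(IK)I))
  step 1: IK(SI(II)(KI(II)))(S(I(IK)I))
  step 2: K(SI(II)(KI(II)))(S(I(IK)I))
  step 3: SI(II)(KI(II))
  step 4: I(KI(II))(II(KI(II)))
  step 5: KI(II)(II(KI(II)))
  step 6: I(II(KI(II)))
  step 7: II(KI(II))
  step 8: I(KI(II))
  step 9: KI(II)
  step 10: I

Answer: SAME — A ⇓ I, B ⇓ I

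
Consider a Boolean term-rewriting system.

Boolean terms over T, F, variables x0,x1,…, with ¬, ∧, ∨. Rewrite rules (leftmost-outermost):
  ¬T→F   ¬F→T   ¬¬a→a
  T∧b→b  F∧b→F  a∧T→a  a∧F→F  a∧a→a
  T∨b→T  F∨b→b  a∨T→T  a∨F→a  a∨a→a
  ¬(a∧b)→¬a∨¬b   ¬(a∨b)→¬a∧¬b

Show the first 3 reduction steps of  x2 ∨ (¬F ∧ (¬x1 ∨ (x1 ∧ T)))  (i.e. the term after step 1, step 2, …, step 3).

Answer: after 3 steps: x2 ∨ (¬x1 ∨ x1)

Reduction:
  start: x2 ∨ (¬F ∧ (¬x1 ∨ (x1 ∧ T)))
  step 1: x2 ∨ (T ∧ (¬x1 ∨ (x1 ∧ T)))
  step 2: x2 ∨ (¬x1 ∨ (x1 ∧ T))
  step 3: x2 ∨ (¬x1 ∨ x1)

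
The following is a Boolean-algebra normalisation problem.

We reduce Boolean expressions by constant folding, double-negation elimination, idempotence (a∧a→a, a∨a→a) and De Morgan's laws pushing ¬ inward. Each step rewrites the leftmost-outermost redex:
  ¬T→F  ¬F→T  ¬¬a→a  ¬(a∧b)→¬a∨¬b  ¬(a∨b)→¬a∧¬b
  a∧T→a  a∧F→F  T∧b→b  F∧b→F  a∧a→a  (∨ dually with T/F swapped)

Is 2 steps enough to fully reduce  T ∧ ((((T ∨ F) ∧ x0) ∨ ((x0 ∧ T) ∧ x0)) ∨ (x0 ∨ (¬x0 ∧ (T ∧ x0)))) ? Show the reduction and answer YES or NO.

Answer: NO — after 2 steps the term is ((T ∧ x0) ∨ ((x0 ∧ T) ∧ x0)) ∨ (x0 ∨ (¬x0 ∧ (T ∧ x0))), not yet normal

Reduction:
  start: T ∧ ((((T ∨ F) ∧ x0) ∨ ((x0 ∧ T) ∧ x0)) ∨ (x0 ∨ (¬x0 ∧ (T ∧ x0))))
  [1] (((T ∨ F) ∧ x0) ∨ ((x0 ∧ T) ∧ x0)) ∨ (x0 ∨ (¬x0 ∧ (T ∧ x0)))
  [2] ((T ∧ x0) ∨ ((x0 ∧ T) ∧ x0)) ∨ (x0 ∨ (¬x0 ∧ (T ∧ x0)))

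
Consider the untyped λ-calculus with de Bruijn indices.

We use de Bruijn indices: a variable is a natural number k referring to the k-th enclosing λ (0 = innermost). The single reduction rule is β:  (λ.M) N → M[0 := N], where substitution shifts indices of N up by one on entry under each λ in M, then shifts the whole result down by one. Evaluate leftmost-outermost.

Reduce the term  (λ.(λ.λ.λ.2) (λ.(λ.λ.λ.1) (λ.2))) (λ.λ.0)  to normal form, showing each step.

Answer: normal form = λ.λ.λ.λ.λ.1  (in 3 steps)

Reduction:
  start: (λ.(λ.λ.λ.2) (λ.(λ.λ.λ.1) (λ.2))) (λ.λ.0)
  step 1: (λ.λ.λ.2) (λ.(λ.λ.λ.1) (λ.λ.λ.0))
  step 2: λ.λ.λ.(λ.λ.λ.1) (λ.λ.λ.0)
  step 3: λ.λ.λ.λ.λ.1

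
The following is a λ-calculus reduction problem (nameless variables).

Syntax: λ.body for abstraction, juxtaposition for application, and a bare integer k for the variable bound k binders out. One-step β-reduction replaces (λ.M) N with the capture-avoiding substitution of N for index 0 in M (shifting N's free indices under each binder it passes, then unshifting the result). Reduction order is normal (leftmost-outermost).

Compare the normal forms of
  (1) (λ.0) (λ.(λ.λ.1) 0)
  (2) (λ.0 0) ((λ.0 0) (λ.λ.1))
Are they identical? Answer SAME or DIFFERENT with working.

Term A:
  start: (λ.0) (λ.(λ.λ.1) 0)
  step 1: λ.(λ.λ.1) 0
  step 2: λ.λ.1

Term B:
  start: (λ.0 0) ((λ.0 0) (λ.λ.1))
  step 1: (λ.0 0) (λ.λ.1) ((λ.0 0) (λ.λ.1))
  step 2: (λ.λ.1) (λ.λ.1) ((λ.0 0) (λ.λ.1))
  step 3: (λ.λ.λ.1) ((λ.0 0) (λ.λ.1))
  step 4: λ.λ.1

Answer: SAME — A ⇓ λ.λ.1, B ⇓ λ.λ.1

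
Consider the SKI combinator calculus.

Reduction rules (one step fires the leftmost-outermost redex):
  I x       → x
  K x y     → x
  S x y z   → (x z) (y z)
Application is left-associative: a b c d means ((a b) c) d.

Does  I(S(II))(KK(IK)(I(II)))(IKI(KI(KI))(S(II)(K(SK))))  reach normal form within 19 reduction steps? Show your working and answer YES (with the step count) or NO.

  start: I(S(II))(KK(IK)(I(II)))(IKI(KI(KI))(S(II)(K(SK))))
  [1] S(II)(KK(IK)(I(II)))(IKI(KI(KI))(S(II)(K(SK))))
  [2] II(IKI(KI(KI))(S(II)(K(SK))))(KK(IK)(I(II))(IKI(KI(KI))(S(II)(K(SK)))))
  [3] I(IKI(KI(KI))(S(II)(K(SK))))(KK(IK)(I(II))(IKI(KI(KI))(S(II)(K(SK)))))
  [4] IKI(KI(KI))(S(II)(K(SK)))(KK(IK)(I(II))(IKI(KI(KI))(S(II)(K(SK)))))
  [5] KI(KI(KI))(S(II)(K(SK)))(KK(IK)(I(II))(IKI(KI(KI))(S(II)(K(SK)))))
  [6] I(S(II)(K(SK)))(KK(IK)(I(II))(IKI(KI(KI))(S(II)(K(SK)))))
  [7] S(II)(K(SK))(KK(IK)(I(II))(IKI(KI(KI))(S(II)(K(SK)))))
  [8] II(KK(IK)(I(II))(IKI(KI(KI))(S(II)(K(SK)))))(K(SK)(KK(IK)(I(II))(IKI(KI(KI))(S(II)(K(SK))))))
  [9] I(KK(IK)(I(II))(IKI(KI(KI))(S(II)(K(SK)))))(K(SK)(KK(IK)(I(II))(IKI(KI(KI))(S(II)(K(SK))))))
  [10] KK(IK)(I(II))(IKI(KI(KI))(S(II)(K(SK))))(K(SK)(KK(IK)(I(II))(IKI(KI(KI))(S(II)(K(SK))))))
  [11] K(I(II))(IKI(KI(KI))(S(II)(K(SK))))(K(SK)(KK(IK)(I(II))(IKI(KI(KI))(S(II)(K(SK))))))
  [12] I(II)(K(SK)(KK(IK)(I(II))(IKI(KI(KI))(S(II)(K(SK))))))
  [13] II(K(SK)(KK(IK)(I(II))(IKI(KI(KI))(S(II)(K(SK))))))
  [14] I(K(SK)(KK(IK)(I(II))(IKI(KI(KI))(S(II)(K(SK))))))
  [15] K(SK)(KK(IK)(I(II))(IKI(KI(KI))(S(II)(K(SK)))))
  [16] SK

Answer: YES — reaches normal form SK in 16 ≤ 19 steps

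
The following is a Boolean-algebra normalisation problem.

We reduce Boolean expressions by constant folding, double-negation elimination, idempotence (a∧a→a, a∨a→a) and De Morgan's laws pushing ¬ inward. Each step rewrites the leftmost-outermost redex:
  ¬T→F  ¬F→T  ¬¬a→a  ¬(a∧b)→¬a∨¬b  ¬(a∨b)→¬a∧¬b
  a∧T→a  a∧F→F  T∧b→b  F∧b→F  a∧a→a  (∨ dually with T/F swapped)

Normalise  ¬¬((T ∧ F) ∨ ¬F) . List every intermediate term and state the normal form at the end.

Answer: normal form = T  (in 4 steps)

Derivation:
  start: ¬¬((T ∧ F) ∨ ¬F)
  →1  (T ∧ F) ∨ ¬F
  →2  F ∨ ¬F
  →3  ¬F
  →4  T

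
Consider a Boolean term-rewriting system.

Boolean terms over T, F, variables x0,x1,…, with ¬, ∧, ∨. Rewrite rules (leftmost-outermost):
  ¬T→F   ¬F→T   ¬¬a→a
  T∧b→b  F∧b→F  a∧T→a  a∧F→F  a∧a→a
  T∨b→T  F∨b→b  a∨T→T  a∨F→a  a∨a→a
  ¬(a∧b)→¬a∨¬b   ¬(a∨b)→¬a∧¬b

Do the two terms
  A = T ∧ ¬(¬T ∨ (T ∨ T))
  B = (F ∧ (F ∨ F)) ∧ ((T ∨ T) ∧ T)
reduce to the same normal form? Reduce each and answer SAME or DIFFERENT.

Answer: SAME — A ⇓ F, B ⇓ F

Derivation:
Term A:
  start: T ∧ ¬(¬T ∨ (T ∨ T))
  step 1: ¬(¬T ∨ (T ∨ T))
  step 2: ¬¬T ∧ ¬(T ∨ T)
  step 3: T ∧ ¬(T ∨ T)
  step 4: ¬(T ∨ T)
  step 5: ¬T ∧ ¬T
  step 6: ¬T
  step 7: F

Term B:
  start: (F ∧ (F ∨ F)) ∧ ((T ∨ T) ∧ T)
  step 1: F ∧ ((T ∨ T) ∧ T)
  step 2: F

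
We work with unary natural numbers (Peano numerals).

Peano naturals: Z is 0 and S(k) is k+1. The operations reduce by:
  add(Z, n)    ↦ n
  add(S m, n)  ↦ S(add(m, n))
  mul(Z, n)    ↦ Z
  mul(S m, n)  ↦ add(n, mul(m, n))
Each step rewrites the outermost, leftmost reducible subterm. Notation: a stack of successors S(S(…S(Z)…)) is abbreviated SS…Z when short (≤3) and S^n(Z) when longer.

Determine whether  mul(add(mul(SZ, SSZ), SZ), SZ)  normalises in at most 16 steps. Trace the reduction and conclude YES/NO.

Answer: NO — after 16 steps the term is S(S(S(add(Z, mul(Z, SZ))))), not yet normal

Working:
  start: mul(add(mul(SZ, SSZ), SZ), SZ)
  step 1: mul(add(add(SSZ, mul(Z, SSZ)), SZ), SZ)
  step 2: mul(add(S(add(SZ, mul(Z, SSZ))), SZ), SZ)
  step 3: mul(S(add(add(SZ, mul(Z, SSZ)), SZ)), SZ)
  step 4: add(SZ, mul(add(add(SZ, mul(Z, SSZ)), SZ), SZ))
  step 5: S(add(Z, mul(add(add(SZ, mul(Z, SSZ)), SZ), SZ)))
  step 6: S(mul(add(add(SZ, mul(Z, SSZ)), SZ), SZ))
  step 7: S(mul(add(S(add(Z, mul(Z, SSZ))), SZ), SZ))
  step 8: S(mul(S(add(add(Z, mul(Z, SSZ)), SZ)), SZ))
  step 9: S(add(SZ, mul(add(add(Z, mul(Z, SSZ)), SZ), SZ)))
  step 10: S(S(add(Z, mul(add(add(Z, mul(Z, SSZ)), SZ), SZ))))
  step 11: S(S(mul(add(add(Z, mul(Z, SSZ)), SZ), SZ)))
  step 12: S(S(mul(add(mul(Z, SSZ), SZ), SZ)))
  step 13: S(S(mul(add(Z, SZ), SZ)))
  step 14: S(S(mul(SZ, SZ)))
  step 15: S(S(add(SZ, mul(Z, SZ))))
  step 16: S(S(S(add(Z, mul(Z, SZ)))))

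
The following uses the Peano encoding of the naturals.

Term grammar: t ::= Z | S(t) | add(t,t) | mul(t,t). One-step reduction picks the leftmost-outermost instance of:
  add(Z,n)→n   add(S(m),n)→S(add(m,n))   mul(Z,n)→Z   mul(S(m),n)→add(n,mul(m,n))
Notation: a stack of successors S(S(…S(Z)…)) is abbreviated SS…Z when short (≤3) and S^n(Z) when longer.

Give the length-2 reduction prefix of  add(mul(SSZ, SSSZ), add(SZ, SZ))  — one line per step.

Answer: after 2 steps: add(S(add(SSZ, mul(SZ, SSSZ))), add(SZ, SZ))

Reduction:
  start: add(mul(SSZ, SSSZ), add(SZ, SZ))
  →1  add(add(SSSZ, mul(SZ, SSSZ)), add(SZ, SZ))
  →2  add(S(add(SSZ, mul(SZ, SSSZ))), add(SZ, SZ))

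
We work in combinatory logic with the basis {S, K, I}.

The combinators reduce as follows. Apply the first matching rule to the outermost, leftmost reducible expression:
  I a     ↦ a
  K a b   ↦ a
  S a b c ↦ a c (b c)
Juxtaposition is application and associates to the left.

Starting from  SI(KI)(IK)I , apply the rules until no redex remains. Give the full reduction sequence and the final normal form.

Answer: normal form = I  (in 5 steps)

Working:
  start: SI(KI)(IK)I
  [1] I(IK)(KI(IK))I
  [2] IK(KI(IK))I
  [3] K(KI(IK))I
  [4] KI(IK)
  [5] I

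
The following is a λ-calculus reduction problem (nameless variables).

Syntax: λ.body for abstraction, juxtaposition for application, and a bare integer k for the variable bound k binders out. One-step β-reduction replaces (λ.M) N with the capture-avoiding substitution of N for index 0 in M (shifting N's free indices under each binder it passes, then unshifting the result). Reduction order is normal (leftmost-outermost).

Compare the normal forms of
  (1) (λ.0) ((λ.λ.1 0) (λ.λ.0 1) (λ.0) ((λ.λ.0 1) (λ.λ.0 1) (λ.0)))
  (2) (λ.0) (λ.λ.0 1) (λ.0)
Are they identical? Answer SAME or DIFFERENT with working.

Term A:
  start: (λ.0) ((λ.λ.1 0) (λ.λ.0 1) (λ.0) ((λ.λ.0 1) (λ.λ.0 1) (λ.0)))
  step 1: (λ.λ.1 0) (λ.λ.0 1) (λ.0) ((λ.λ.0 1) (λ.λ.0 1) (λ.0))
  step 2: (λ.(λ.λ.0 1) 0) (λ.0) ((λ.λ.0 1) (λ.λ.0 1) (λ.0))
  step 3: (λ.λ.0 1) (λ.0) ((λ.λ.0 1) (λ.λ.0 1) (λ.0))
  step 4: (λ.0 (λ.0)) ((λ.λ.0 1) (λ.λ.0 1) (λ.0))
  step 5: (λ.λ.0 1) (λ.λ.0 1) (λ.0) (λ.0)
  step 6: (λ.0 (λ.λ.0 1)) (λ.0) (λ.0)
  step 7: (λ.0) (λ.λ.0 1) (λ.0)
  step 8: (λ.λ.0 1) (λ.0)
  step 9: λ.0 (λ.0)

Term B:
  start: (λ.0) (λ.λ.0 1) (λ.0)
  step 1: (λ.λ.0 1) (λ.0)
  step 2: λ.0 (λ.0)

Answer: SAME — A ⇓ λ.0 (λ.0), B ⇓ λ.0 (λ.0)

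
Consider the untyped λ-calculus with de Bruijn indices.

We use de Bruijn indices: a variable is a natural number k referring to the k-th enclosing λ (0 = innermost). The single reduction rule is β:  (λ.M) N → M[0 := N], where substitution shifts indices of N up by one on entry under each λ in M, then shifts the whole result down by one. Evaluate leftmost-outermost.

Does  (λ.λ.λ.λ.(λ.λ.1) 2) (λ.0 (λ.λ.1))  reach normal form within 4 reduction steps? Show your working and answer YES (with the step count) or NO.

Answer: YES — reaches normal form λ.λ.λ.λ.3 in 2 ≤ 4 steps

Reduction:
  start: (λ.λ.λ.λ.(λ.λ.1) 2) (λ.0 (λ.λ.1))
  step 1: λ.λ.λ.(λ.λ.1) 2
  step 2: λ.λ.λ.λ.3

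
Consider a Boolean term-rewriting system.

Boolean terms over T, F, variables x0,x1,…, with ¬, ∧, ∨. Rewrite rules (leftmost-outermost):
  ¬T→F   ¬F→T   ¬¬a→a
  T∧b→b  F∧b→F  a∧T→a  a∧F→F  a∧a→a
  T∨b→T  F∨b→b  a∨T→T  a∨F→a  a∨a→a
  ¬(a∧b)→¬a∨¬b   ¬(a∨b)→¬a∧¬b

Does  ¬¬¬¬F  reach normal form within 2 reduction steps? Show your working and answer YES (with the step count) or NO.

  start: ¬¬¬¬F
  →1  ¬¬F
  →2  F

Answer: YES — reaches normal form F in 2 ≤ 2 steps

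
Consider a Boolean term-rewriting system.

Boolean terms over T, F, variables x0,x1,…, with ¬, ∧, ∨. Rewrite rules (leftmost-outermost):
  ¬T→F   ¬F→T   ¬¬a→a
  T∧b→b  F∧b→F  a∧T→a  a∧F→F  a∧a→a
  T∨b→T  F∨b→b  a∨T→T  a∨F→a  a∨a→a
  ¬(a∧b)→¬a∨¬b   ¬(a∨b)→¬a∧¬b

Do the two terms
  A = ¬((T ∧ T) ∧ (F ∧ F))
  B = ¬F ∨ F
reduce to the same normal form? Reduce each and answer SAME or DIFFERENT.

Term A:
  start: ¬((T ∧ T) ∧ (F ∧ F))
  step 1: ¬(T ∧ T) ∨ ¬(F ∧ F)
  step 2: (¬T ∨ ¬T) ∨ ¬(F ∧ F)
  step 3: ¬T ∨ ¬(F ∧ F)
  step 4: F ∨ ¬(F ∧ F)
  step 5: ¬(F ∧ F)
  step 6: ¬F ∨ ¬F
  step 7: ¬F
  step 8: T

Term B:
  start: ¬F ∨ F
  step 1: ¬F
  step 2: T

Answer: SAME — A ⇓ T, B ⇓ T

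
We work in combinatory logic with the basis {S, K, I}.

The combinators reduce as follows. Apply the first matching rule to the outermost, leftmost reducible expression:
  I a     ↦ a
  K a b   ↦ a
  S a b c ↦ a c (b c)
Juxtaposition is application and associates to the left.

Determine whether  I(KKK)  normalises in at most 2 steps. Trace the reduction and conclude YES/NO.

Answer: YES — reaches normal form K in 2 ≤ 2 steps

Reduction:
  start: I(KKK)
  step 1: KKK
  step 2: K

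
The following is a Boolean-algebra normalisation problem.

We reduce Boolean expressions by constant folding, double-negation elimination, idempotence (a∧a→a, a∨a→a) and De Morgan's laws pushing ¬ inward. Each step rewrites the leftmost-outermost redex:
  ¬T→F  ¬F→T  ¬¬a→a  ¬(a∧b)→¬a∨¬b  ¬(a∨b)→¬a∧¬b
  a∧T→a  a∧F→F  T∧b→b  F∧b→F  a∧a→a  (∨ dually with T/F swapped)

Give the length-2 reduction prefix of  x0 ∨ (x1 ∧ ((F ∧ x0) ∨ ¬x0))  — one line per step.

  start: x0 ∨ (x1 ∧ ((F ∧ x0) ∨ ¬x0))
  step 1: x0 ∨ (x1 ∧ (F ∨ ¬x0))
  step 2: x0 ∨ (x1 ∧ ¬x0)

Answer: after 2 steps: x0 ∨ (x1 ∧ ¬x0)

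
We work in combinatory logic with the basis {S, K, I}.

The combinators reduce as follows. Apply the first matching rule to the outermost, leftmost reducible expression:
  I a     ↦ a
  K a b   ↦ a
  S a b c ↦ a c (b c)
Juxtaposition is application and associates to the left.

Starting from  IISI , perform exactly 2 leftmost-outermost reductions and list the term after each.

  start: IISI
  step 1: ISI
  step 2: SI

Answer: after 2 steps: SI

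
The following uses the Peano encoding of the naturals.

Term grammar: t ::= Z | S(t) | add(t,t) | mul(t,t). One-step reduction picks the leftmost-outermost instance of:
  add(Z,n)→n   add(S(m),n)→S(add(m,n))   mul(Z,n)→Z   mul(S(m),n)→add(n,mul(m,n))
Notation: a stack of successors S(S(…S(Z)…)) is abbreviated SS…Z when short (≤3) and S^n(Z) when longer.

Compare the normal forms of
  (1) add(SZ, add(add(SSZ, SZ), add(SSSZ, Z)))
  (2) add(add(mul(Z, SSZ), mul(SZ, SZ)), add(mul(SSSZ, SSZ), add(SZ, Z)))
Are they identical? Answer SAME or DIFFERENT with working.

Term A:
  start: add(SZ, add(add(SSZ, SZ), add(SSSZ, Z)))
  step 1: S(add(Z, add(add(SSZ, SZ), add(SSSZ, Z))))
  step 2: S(add(add(SSZ, SZ), add(SSSZ, Z)))
  step 3: S(add(S(add(SZ, SZ)), add(SSSZ, Z)))
  step 4: S(S(add(add(SZ, SZ), add(SSSZ, Z))))
  step 5: S(S(add(S(add(Z, SZ)), add(SSSZ, Z))))
  step 6: S(S(S(add(add(Z, SZ), add(SSSZ, Z)))))
  step 7: S(S(S(add(SZ, add(SSSZ, Z)))))
  step 8: S(S(S(S(add(Z, add(SSSZ, Z))))))
  step 9: S(S(S(S(add(SSSZ, Z)))))
  step 10: S(S(S(S(S(add(SSZ, Z))))))
  step 11: S(S(S(S(S(S(add(SZ, Z)))))))
  step 12: S(S(S(S(S(S(S(add(Z, Z))))))))
  step 13: S^7(Z)

Term B:
  start: add(add(mul(Z, SSZ), mul(SZ, SZ)), add(mul(SSSZ, SSZ), add(SZ, Z)))
  step 1: add(add(Z, mul(SZ, SZ)), add(mul(SSSZ, SSZ), add(SZ, Z)))
  step 2: add(mul(SZ, SZ), add(mul(SSSZ, SSZ), add(SZ, Z)))
  step 3: add(add(SZ, mul(Z, SZ)), add(mul(SSSZ, SSZ), add(SZ, Z)))
  step 4: add(S(add(Z, mul(Z, SZ))), add(mul(SSSZ, SSZ), add(SZ, Z)))
  step 5: S(add(add(Z, mul(Z, SZ)), add(mul(SSSZ, SSZ), add(SZ, Z))))
  step 6: S(add(mul(Z, SZ), add(mul(SSSZ, SSZ), add(SZ, Z))))
  step 7: S(add(Z, add(mul(SSSZ, SSZ), add(SZ, Z))))
  step 8: S(add(mul(SSSZ, SSZ), add(SZ, Z)))
  step 9: S(add(add(SSZ, mul(SSZ, SSZ)), add(SZ, Z)))
  step 10: S(add(S(add(SZ, mul(SSZ, SSZ))), add(SZ, Z)))
  step 11: S(S(add(add(SZ, mul(SSZ, SSZ)), add(SZ, Z))))
  step 12: S(S(add(S(add(Z, mul(SSZ, SSZ))), add(SZ, Z))))
  step 13: S(S(S(add(add(Z, mul(SSZ, SSZ)), add(SZ, Z)))))
  step 14: S(S(S(add(mul(SSZ, SSZ), add(SZ, Z)))))
  step 15: S(S(S(add(add(SSZ, mul(SZ, SSZ)), add(SZ, Z)))))
  step 16: S(S(S(add(S(add(SZ, mul(SZ, SSZ))), add(SZ, Z)))))
  step 17: S(S(S(S(add(add(SZ, mul(SZ, SSZ)), add(SZ, Z))))))
  step 18: S(S(S(S(add(S(add(Z, mul(SZ, SSZ))), add(SZ, Z))))))
  step 19: S(S(S(S(S(add(add(Z, mul(SZ, SSZ)), add(SZ, Z)))))))
  step 20: S(S(S(S(S(add(mul(SZ, SSZ), add(SZ, Z)))))))
  step 21: S(S(S(S(S(add(add(SSZ, mul(Z, SSZ)), add(SZ, Z)))))))
  step 22: S(S(S(S(S(add(S(add(SZ, mul(Z, SSZ))), add(SZ, Z)))))))
  step 23: S(S(S(S(S(S(add(add(SZ, mul(Z, SSZ)), add(SZ, Z))))))))
  step 24: S(S(S(S(S(S(add(S(add(Z, mul(Z, SSZ))), add(SZ, Z))))))))
  step 25: S(S(S(S(S(S(S(add(add(Z, mul(Z, SSZ)), add(SZ, Z)))))))))
  step 26: S(S(S(S(S(S(S(add(mul(Z, SSZ), add(SZ, Z)))))))))
  step 27: S(S(S(S(S(S(S(add(Z, add(SZ, Z)))))))))
  step 28: S(S(S(S(S(S(S(add(SZ, Z))))))))
  step 29: S(S(S(S(S(S(S(S(add(Z, Z)))))))))
  step 30: S^8(Z)

Answer: DIFFERENT — A ⇓ S^7(Z), B ⇓ S^8(Z)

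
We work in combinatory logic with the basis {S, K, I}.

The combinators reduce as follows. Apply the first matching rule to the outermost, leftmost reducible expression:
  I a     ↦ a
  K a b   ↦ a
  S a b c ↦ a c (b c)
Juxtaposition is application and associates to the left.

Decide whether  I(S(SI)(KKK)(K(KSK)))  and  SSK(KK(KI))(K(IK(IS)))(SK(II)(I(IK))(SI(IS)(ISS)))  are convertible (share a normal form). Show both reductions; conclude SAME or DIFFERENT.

Answer: SAME — A ⇓ KS, B ⇓ KS

Working:
Term A:
  start: I(S(SI)(KKK)(K(KSK)))
  [1] S(SI)(KKK)(K(KSK))
  [2] SI(K(KSK))(KKK(K(KSK)))
  [3] I(KKK(K(KSK)))(K(KSK)(KKK(K(KSK))))
  [4] KKK(K(KSK))(K(KSK)(KKK(K(KSK))))
  [5] K(K(KSK))(K(KSK)(KKK(K(KSK))))
  [6] K(KSK)
  [7] KS

Term B:
  start: SSK(KK(KI))(K(IK(IS)))(SK(II)(I(IK))(SI(IS)(ISS)))
  [1] S(KK(KI))(K(KK(KI)))(K(IK(IS)))(SK(II)(I(IK))(SI(IS)(ISS)))
  [2] KK(KI)(K(IK(IS)))(K(KK(KI))(K(IK(IS))))(SK(II)(I(IK))(SI(IS)(ISS)))
  [3] K(K(IK(IS)))(K(KK(KI))(K(IK(IS))))(SK(II)(I(IK))(SI(IS)(ISS)))
  [4] K(IK(IS))(SK(II)(I(IK))(SI(IS)(ISS)))
  [5] IK(IS)
  [6] K(IS)
  [7] KS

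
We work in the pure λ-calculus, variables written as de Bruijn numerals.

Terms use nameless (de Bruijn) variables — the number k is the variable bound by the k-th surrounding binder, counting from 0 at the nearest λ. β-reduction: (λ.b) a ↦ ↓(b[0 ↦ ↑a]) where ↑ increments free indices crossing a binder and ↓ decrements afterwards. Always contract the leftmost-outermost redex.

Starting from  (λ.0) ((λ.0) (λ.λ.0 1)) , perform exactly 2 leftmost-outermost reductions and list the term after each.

  start: (λ.0) ((λ.0) (λ.λ.0 1))
  [1] (λ.0) (λ.λ.0 1)
  [2] λ.λ.0 1

Answer: after 2 steps: λ.λ.0 1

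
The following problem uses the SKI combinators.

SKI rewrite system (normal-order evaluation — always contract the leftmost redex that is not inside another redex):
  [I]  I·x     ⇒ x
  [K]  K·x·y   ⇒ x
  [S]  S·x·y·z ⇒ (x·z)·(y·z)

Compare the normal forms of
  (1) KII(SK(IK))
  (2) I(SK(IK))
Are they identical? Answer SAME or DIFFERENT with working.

Term A:
  start: KII(SK(IK))
  →1  I(SK(IK))
  →2  SK(IK)
  →3  SKK

Term B:
  start: I(SK(IK))
  →1  SK(IK)
  →2  SKK

Answer: SAME — A ⇓ SKK, B ⇓ SKK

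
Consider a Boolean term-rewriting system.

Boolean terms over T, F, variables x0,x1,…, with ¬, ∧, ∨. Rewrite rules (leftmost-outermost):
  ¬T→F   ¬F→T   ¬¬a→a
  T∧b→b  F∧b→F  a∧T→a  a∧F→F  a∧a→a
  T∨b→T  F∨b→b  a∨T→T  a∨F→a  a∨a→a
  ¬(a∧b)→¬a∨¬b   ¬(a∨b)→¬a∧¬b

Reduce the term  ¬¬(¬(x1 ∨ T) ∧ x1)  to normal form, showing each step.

Answer: normal form = F  (in 5 steps)

Working:
  start: ¬¬(¬(x1 ∨ T) ∧ x1)
  →1  ¬(x1 ∨ T) ∧ x1
  →2  (¬x1 ∧ ¬T) ∧ x1
  →3  (¬x1 ∧ F) ∧ x1
  →4  F ∧ x1
  →5  F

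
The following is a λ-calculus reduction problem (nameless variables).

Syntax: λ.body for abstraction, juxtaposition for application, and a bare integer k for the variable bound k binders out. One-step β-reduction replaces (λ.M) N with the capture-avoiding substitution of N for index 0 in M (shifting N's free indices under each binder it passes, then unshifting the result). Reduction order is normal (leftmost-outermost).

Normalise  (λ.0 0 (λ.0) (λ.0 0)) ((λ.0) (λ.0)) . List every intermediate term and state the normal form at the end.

  start: (λ.0 0 (λ.0) (λ.0 0)) ((λ.0) (λ.0))
  [1] (λ.0) (λ.0) ((λ.0) (λ.0)) (λ.0) (λ.0 0)
  [2] (λ.0) ((λ.0) (λ.0)) (λ.0) (λ.0 0)
  [3] (λ.0) (λ.0) (λ.0) (λ.0 0)
  [4] (λ.0) (λ.0) (λ.0 0)
  [5] (λ.0) (λ.0 0)
  [6] λ.0 0

Answer: normal form = λ.0 0  (in 6 steps)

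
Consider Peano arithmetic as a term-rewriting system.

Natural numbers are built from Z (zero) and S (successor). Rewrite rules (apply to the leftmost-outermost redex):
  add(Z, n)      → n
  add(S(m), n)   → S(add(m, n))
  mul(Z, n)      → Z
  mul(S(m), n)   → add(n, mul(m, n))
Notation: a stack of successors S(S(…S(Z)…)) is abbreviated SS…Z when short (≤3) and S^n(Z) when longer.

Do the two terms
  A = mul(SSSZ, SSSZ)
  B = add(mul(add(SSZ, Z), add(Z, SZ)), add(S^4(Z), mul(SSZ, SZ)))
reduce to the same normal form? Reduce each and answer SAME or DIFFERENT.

Term A:
  start: mul(SSSZ, SSSZ)
  step 1: add(SSSZ, mul(SSZ, SSSZ))
  step 2: S(add(SSZ, mul(SSZ, SSSZ)))
  step 3: S(S(add(SZ, mul(SSZ, SSSZ))))
  step 4: S(S(S(add(Z, mul(SSZ, SSSZ)))))
  step 5: S(S(S(mul(SSZ, SSSZ))))
  step 6: S(S(S(add(SSSZ, mul(SZ, SSSZ)))))
  step 7: S(S(S(S(add(SSZ, mul(SZ, SSSZ))))))
  step 8: S(S(S(S(S(add(SZ, mul(SZ, SSSZ)))))))
  step 9: S(S(S(S(S(S(add(Z, mul(SZ, SSSZ))))))))
  step 10: S(S(S(S(S(S(mul(SZ, SSSZ)))))))
  step 11: S(S(S(S(S(S(add(SSSZ, mul(Z, SSSZ))))))))
  step 12: S(S(S(S(S(S(S(add(SSZ, mul(Z, SSSZ)))))))))
  step 13: S(S(S(S(S(S(S(S(add(SZ, mul(Z, SSSZ))))))))))
  step 14: S(S(S(S(S(S(S(S(S(add(Z, mul(Z, SSSZ)))))))))))
  step 15: S(S(S(S(S(S(S(S(S(mul(Z, SSSZ))))))))))
  step 16: S^9(Z)

Term B:
  start: add(mul(add(SSZ, Z), add(Z, SZ)), add(S^4(Z), mul(SSZ, SZ)))
  step 1: add(mul(S(add(SZ, Z)), add(Z, SZ)), add(S^4(Z), mul(SSZ, SZ)))
  step 2: add(add(add(Z, SZ), mul(add(SZ, Z), add(Z, SZ))), add(S^4(Z), mul(SSZ, SZ)))
  step 3: add(add(SZ, mul(add(SZ, Z), add(Z, SZ))), add(S^4(Z), mul(SSZ, SZ)))
  step 4: add(S(add(Z, mul(add(SZ, Z), add(Z, SZ)))), add(S^4(Z), mul(SSZ, SZ)))
  step 5: S(add(add(Z, mul(add(SZ, Z), add(Z, SZ))), add(S^4(Z), mul(SSZ, SZ))))
  step 6: S(add(mul(add(SZ, Z), add(Z, SZ)), add(S^4(Z), mul(SSZ, SZ))))
  step 7: S(add(mul(S(add(Z, Z)), add(Z, SZ)), add(S^4(Z), mul(SSZ, SZ))))
  step 8: S(add(add(add(Z, SZ), mul(add(Z, Z), add(Z, SZ))), add(S^4(Z), mul(SSZ, SZ))))
  step 9: S(add(add(SZ, mul(add(Z, Z), add(Z, SZ))), add(S^4(Z), mul(SSZ, SZ))))
  step 10: S(add(S(add(Z, mul(add(Z, Z), add(Z, SZ)))), add(S^4(Z), mul(SSZ, SZ))))
  step 11: S(S(add(add(Z, mul(add(Z, Z), add(Z, SZ))), add(S^4(Z), mul(SSZ, SZ)))))
  step 12: S(S(add(mul(add(Z, Z), add(Z, SZ)), add(S^4(Z), mul(SSZ, SZ)))))
  step 13: S(S(add(mul(Z, add(Z, SZ)), add(S^4(Z), mul(SSZ, SZ)))))
  step 14: S(S(add(Z, add(S^4(Z), mul(SSZ, SZ)))))
  step 15: S(S(add(S^4(Z), mul(SSZ, SZ))))
  step 16: S(S(S(add(SSSZ, mul(SSZ, SZ)))))
  step 17: S(S(S(S(add(SSZ, mul(SSZ, SZ))))))
  step 18: S(S(S(S(S(add(SZ, mul(SSZ, SZ)))))))
  step 19: S(S(S(S(S(S(add(Z, mul(SSZ, SZ))))))))
  step 20: S(S(S(S(S(S(mul(SSZ, SZ)))))))
  step 21: S(S(S(S(S(S(add(SZ, mul(SZ, SZ))))))))
  step 22: S(S(S(S(S(S(S(add(Z, mul(SZ, SZ)))))))))
  step 23: S(S(S(S(S(S(S(mul(SZ, SZ))))))))
  step 24: S(S(S(S(S(S(S(add(SZ, mul(Z, SZ)))))))))
  step 25: S(S(S(S(S(S(S(S(add(Z, mul(Z, SZ))))))))))
  step 26: S(S(S(S(S(S(S(S(mul(Z, SZ)))))))))
  step 27: S^8(Z)

Answer: DIFFERENT — A ⇓ S^9(Z), B ⇓ S^8(Z)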